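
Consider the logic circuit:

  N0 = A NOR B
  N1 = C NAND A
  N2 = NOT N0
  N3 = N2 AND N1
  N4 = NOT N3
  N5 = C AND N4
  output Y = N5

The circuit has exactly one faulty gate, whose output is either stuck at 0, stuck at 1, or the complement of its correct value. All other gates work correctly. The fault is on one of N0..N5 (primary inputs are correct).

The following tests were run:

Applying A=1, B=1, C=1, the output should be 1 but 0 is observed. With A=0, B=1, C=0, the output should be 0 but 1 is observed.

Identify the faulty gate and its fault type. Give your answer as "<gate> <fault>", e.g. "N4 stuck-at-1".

Fault-free values for test 1 (A=1, B=1, C=1): N0=0, N1=0, N2=1, N3=0, N4=1, N5=1, giving Y=1. Observed 0.
Test 1: faults giving observed 0 are {N1 stuck-at-1, N1 inverted output, N3 stuck-at-1, N3 inverted output, N4 stuck-at-0, N4 inverted output, N5 stuck-at-0, N5 inverted output}.
Test 2 (A=0, B=1, C=0): fault-free N0=0, N1=1, N2=1, N3=1, N4=0, N5=0 → 0; observed 1. Eliminates N1 stuck-at-1, N1 inverted output, N3 stuck-at-1, N3 inverted output, N4 stuck-at-0, N4 inverted output, N5 stuck-at-0.
Only N5 inverted output is consistent with every test.

N5 inverted output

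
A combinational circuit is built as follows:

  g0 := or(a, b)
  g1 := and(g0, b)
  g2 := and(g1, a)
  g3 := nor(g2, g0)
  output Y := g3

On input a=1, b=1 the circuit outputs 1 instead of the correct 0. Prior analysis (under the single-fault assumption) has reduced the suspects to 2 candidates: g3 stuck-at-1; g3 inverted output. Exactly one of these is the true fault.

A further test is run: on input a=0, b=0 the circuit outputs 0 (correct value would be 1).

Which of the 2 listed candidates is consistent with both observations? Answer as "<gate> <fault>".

Evaluate each candidate on input a=0, b=0:
  g3 stuck-at-1: g0=0, g1=0, g2=0, g3=1 [stuck-at-1] → 1 — eliminated
  g3 inverted output: g0=0, g1=0, g2=0, g3=0 [inverted output] → 0 — matches
Only g3 inverted output reproduces the observed 0.

g3 inverted output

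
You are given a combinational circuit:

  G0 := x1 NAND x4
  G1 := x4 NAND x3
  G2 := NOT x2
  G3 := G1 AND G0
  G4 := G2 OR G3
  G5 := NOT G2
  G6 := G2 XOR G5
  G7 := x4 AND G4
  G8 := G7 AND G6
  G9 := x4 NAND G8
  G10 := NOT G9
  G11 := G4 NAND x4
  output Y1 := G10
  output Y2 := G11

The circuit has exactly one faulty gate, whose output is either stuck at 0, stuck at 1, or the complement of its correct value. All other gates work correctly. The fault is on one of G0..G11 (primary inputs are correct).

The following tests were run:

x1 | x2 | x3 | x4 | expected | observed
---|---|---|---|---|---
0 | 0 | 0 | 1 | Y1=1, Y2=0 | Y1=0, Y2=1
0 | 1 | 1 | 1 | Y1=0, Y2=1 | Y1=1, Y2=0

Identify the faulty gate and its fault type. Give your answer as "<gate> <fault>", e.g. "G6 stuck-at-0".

G4 inverted output

Fault-free values for test 1 (x1=0, x2=0, x3=0, x4=1): G0=1, G1=1, G2=1, G3=1, G4=1, G5=0, G6=1, G7=1, G8=1, G9=0, G10=1, G11=0, giving Y1=1, Y2=0. Observed Y1=0, Y2=1.
Test 1: faults giving observed Y1=0, Y2=1 are {G4 stuck-at-0, G4 inverted output}.
Test 2 (x1=0, x2=1, x3=1, x4=1): fault-free G0=1, G1=0, G2=0, G3=0, G4=0, G5=1, G6=1, G7=0, G8=0, G9=1, G10=0, G11=1 → Y1=0, Y2=1; observed Y1=1, Y2=0. Eliminates G4 stuck-at-0.
Only G4 inverted output is consistent with every test.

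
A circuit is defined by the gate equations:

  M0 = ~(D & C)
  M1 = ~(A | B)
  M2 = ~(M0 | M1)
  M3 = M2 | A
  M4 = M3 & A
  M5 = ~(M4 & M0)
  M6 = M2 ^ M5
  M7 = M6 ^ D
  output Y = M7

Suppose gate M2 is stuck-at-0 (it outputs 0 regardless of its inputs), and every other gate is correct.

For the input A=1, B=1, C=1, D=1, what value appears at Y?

Propagate with M2 forced: M0=0, M1=0, M2=0 [stuck-at-0], M3=1, M4=1, M5=1, M6=1, M7=0.
So Y = 0. (Without the fault it would be 1.)

0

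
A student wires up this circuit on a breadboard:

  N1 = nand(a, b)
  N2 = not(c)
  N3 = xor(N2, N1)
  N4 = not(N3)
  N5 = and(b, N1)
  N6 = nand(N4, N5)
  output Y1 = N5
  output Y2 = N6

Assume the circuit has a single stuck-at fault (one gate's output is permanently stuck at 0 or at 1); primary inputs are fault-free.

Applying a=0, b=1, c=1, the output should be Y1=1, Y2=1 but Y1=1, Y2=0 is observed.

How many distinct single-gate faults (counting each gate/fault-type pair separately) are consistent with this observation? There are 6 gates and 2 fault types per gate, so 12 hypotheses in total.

4

Fault-free: N1=1, N2=0, N3=1, N4=0, N5=1, N6=1 → Y1=1, Y2=1. Observed Y1=1, Y2=0.
  N1 stuck-at-0: output Y1=0, Y2=1 ✗
  N1 stuck-at-1: output Y1=1, Y2=1 ✗
  N2 stuck-at-0: output Y1=1, Y2=1 ✗
  N2 stuck-at-1: output Y1=1, Y2=0 ✓
  N3 stuck-at-0: output Y1=1, Y2=0 ✓
  N3 stuck-at-1: output Y1=1, Y2=1 ✗
  N4 stuck-at-0: output Y1=1, Y2=1 ✗
  N4 stuck-at-1: output Y1=1, Y2=0 ✓
  N5 stuck-at-0: output Y1=0, Y2=1 ✗
  N5 stuck-at-1: output Y1=1, Y2=1 ✗
  N6 stuck-at-0: output Y1=1, Y2=0 ✓
  N6 stuck-at-1: output Y1=1, Y2=1 ✗
Consistent faults: {N2 stuck-at-1, N3 stuck-at-0, N4 stuck-at-1, N6 stuck-at-0} — 4 in all.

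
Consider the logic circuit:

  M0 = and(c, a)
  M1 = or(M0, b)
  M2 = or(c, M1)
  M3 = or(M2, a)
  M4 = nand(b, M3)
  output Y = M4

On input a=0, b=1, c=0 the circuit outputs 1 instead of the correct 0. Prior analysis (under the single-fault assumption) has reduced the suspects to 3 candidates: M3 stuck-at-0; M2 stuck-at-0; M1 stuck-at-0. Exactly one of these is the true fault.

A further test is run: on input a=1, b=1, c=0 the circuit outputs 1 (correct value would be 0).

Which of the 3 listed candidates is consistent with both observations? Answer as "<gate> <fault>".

Evaluate each candidate on input a=1, b=1, c=0:
  M3 stuck-at-0: M0=0, M1=1, M2=1, M3=0 [stuck-at-0], M4=1 → 1 — matches
  M2 stuck-at-0: M0=0, M1=1, M2=0 [stuck-at-0], M3=1, M4=0 → 0 — eliminated
  M1 stuck-at-0: M0=0, M1=0 [stuck-at-0], M2=0, M3=1, M4=0 → 0 — eliminated
Only M3 stuck-at-0 reproduces the observed 1.

M3 stuck-at-0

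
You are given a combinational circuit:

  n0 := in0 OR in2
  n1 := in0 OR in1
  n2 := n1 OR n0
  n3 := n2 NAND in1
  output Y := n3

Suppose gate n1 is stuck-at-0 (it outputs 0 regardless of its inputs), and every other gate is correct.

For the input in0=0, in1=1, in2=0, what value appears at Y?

1

Propagate with n1 forced: n0=0, n1=0 [stuck-at-0], n2=0, n3=1.
So Y = 1. (Without the fault it would be 0.)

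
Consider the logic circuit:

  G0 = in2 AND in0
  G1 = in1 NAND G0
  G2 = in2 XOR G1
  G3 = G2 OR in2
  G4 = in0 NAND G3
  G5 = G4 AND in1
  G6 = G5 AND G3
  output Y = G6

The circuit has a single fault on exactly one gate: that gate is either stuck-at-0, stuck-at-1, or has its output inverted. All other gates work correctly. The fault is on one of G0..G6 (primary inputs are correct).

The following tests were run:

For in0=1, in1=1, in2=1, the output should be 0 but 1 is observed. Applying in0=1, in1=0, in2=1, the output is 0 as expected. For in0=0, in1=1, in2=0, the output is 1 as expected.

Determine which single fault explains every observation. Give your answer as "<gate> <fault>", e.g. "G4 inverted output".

Fault-free values for test 1 (in0=1, in1=1, in2=1): G0=1, G1=0, G2=1, G3=1, G4=0, G5=0, G6=0, giving Y=0. Observed 1.
Test 1: faults giving observed 1 are {G4 stuck-at-1, G4 inverted output, G5 stuck-at-1, G5 inverted output, G6 stuck-at-1, G6 inverted output}.
Test 2 (in0=1, in1=0, in2=1): fault-free G0=1, G1=1, G2=0, G3=1, G4=0, G5=0, G6=0 → 0; observed 0. Eliminates G5 stuck-at-1, G5 inverted output, G6 stuck-at-1, G6 inverted output.
Test 3 (in0=0, in1=1, in2=0): fault-free G0=0, G1=1, G2=1, G3=1, G4=1, G5=1, G6=1 → 1; observed 1. Eliminates G4 inverted output.
Only G4 stuck-at-1 is consistent with every test.

G4 stuck-at-1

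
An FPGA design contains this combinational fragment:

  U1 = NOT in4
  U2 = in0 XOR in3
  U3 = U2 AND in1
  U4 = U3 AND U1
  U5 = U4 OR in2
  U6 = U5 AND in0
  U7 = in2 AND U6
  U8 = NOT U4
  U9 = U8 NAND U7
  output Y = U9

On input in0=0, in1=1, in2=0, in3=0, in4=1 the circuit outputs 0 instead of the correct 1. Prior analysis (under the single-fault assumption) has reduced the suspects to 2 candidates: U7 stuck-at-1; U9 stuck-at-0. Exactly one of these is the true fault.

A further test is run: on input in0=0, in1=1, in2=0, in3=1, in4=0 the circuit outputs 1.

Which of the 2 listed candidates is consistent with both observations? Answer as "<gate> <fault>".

U7 stuck-at-1

Evaluate each candidate on input in0=0, in1=1, in2=0, in3=1, in4=0:
  U7 stuck-at-1: U1=1, U2=1, U3=1, U4=1, U5=1, U6=0, U7=1 [stuck-at-1], U8=0, U9=1 → 1 — matches
  U9 stuck-at-0: U1=1, U2=1, U3=1, U4=1, U5=1, U6=0, U7=0, U8=0, U9=0 [stuck-at-0] → 0 — eliminated
Only U7 stuck-at-1 reproduces the observed 1.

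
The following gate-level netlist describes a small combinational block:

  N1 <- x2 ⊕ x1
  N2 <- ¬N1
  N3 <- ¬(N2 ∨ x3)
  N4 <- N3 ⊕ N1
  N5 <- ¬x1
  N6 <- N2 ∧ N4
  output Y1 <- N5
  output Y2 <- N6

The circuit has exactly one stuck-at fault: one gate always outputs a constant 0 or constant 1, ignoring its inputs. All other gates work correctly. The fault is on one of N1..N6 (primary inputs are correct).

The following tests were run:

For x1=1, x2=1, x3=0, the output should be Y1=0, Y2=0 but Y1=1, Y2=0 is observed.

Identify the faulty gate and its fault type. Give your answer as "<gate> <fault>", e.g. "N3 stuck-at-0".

Fault-free values for test 1 (x1=1, x2=1, x3=0): N1=0, N2=1, N3=0, N4=0, N5=0, N6=0, giving Y1=0, Y2=0. Observed Y1=1, Y2=0.
Test 1: faults giving observed Y1=1, Y2=0 are {N5 stuck-at-1}.
Only N5 stuck-at-1 is consistent with every test.

N5 stuck-at-1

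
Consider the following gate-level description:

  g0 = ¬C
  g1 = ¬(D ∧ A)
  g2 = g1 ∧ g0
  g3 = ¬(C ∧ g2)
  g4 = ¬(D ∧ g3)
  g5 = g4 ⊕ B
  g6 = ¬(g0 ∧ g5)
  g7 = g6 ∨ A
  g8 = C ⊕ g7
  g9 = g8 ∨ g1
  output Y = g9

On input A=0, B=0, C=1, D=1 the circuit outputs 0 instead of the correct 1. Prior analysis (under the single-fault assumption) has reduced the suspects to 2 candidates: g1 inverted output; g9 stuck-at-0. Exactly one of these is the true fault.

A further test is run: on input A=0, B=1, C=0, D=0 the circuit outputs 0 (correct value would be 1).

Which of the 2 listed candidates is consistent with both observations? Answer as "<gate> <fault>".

g9 stuck-at-0

Evaluate each candidate on input A=0, B=1, C=0, D=0:
  g1 inverted output: g0=1, g1=0 [inverted output], g2=0, g3=1, g4=1, g5=0, g6=1, g7=1, g8=1, g9=1 → 1 — eliminated
  g9 stuck-at-0: g0=1, g1=1, g2=1, g3=1, g4=1, g5=0, g6=1, g7=1, g8=1, g9=0 [stuck-at-0] → 0 — matches
Only g9 stuck-at-0 reproduces the observed 0.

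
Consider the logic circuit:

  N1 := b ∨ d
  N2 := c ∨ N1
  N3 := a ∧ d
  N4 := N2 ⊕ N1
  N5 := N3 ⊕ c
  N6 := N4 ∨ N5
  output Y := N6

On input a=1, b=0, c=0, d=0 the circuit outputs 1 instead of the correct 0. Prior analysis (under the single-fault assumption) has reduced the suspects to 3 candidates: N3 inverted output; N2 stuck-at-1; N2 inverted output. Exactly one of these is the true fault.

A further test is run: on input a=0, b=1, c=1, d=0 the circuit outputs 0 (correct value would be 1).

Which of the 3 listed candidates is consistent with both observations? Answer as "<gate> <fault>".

Evaluate each candidate on input a=0, b=1, c=1, d=0:
  N3 inverted output: N1=1, N2=1, N3=1 [inverted output], N4=0, N5=0, N6=0 → 0 — matches
  N2 stuck-at-1: N1=1, N2=1 [stuck-at-1], N3=0, N4=0, N5=1, N6=1 → 1 — eliminated
  N2 inverted output: N1=1, N2=0 [inverted output], N3=0, N4=1, N5=1, N6=1 → 1 — eliminated
Only N3 inverted output reproduces the observed 0.

N3 inverted output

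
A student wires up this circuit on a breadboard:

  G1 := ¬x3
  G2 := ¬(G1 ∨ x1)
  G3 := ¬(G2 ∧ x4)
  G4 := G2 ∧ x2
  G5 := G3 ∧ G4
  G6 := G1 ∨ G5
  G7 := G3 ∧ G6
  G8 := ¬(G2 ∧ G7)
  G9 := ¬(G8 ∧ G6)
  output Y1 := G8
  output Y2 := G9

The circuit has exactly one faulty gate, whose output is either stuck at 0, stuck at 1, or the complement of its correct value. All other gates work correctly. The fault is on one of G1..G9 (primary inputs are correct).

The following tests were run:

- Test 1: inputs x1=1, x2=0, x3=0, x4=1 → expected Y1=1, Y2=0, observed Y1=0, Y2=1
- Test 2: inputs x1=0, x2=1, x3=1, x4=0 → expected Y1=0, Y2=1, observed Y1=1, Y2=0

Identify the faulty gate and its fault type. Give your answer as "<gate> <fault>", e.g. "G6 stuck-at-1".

Fault-free values for test 1 (x1=1, x2=0, x3=0, x4=1): G1=1, G2=0, G3=1, G4=0, G5=0, G6=1, G7=1, G8=1, G9=0, giving Y1=1, Y2=0. Observed Y1=0, Y2=1.
Test 1: faults giving observed Y1=0, Y2=1 are {G8 stuck-at-0, G8 inverted output}.
Test 2 (x1=0, x2=1, x3=1, x4=0): fault-free G1=0, G2=1, G3=1, G4=1, G5=1, G6=1, G7=1, G8=0, G9=1 → Y1=0, Y2=1; observed Y1=1, Y2=0. Eliminates G8 stuck-at-0.
Only G8 inverted output is consistent with every test.

G8 inverted output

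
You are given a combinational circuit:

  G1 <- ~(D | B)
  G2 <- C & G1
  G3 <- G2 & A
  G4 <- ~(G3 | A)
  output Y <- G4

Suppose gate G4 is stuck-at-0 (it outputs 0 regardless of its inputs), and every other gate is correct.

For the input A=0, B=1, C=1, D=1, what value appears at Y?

Propagate with G4 forced: G1=0, G2=0, G3=0, G4=0 [stuck-at-0].
So Y = 0. (Without the fault it would be 1.)

0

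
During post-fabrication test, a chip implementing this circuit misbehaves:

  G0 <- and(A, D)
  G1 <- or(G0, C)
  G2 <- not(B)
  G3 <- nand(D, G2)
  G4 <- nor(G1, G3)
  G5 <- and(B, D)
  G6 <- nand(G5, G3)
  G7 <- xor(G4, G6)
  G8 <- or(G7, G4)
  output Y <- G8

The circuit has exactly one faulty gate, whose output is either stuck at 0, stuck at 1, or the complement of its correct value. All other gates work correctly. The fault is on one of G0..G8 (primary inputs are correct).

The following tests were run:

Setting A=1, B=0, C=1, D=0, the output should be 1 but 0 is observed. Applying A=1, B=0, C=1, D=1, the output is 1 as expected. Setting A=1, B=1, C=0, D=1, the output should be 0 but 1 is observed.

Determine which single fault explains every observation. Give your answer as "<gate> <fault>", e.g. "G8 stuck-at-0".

Fault-free values for test 1 (A=1, B=0, C=1, D=0): G0=0, G1=1, G2=1, G3=1, G4=0, G5=0, G6=1, G7=1, G8=1, giving Y=1. Observed 0.
Test 1: faults giving observed 0 are {G5 stuck-at-1, G5 inverted output, G6 stuck-at-0, G6 inverted output, G7 stuck-at-0, G7 inverted output, G8 stuck-at-0, G8 inverted output}.
Test 2 (A=1, B=0, C=1, D=1): fault-free G0=1, G1=1, G2=1, G3=0, G4=0, G5=0, G6=1, G7=1, G8=1 → 1; observed 1. Eliminates G6 stuck-at-0, G6 inverted output, G7 stuck-at-0, G7 inverted output, G8 stuck-at-0, G8 inverted output.
Test 3 (A=1, B=1, C=0, D=1): fault-free G0=1, G1=1, G2=0, G3=1, G4=0, G5=1, G6=0, G7=0, G8=0 → 0; observed 1. Eliminates G5 stuck-at-1.
Only G5 inverted output is consistent with every test.

G5 inverted output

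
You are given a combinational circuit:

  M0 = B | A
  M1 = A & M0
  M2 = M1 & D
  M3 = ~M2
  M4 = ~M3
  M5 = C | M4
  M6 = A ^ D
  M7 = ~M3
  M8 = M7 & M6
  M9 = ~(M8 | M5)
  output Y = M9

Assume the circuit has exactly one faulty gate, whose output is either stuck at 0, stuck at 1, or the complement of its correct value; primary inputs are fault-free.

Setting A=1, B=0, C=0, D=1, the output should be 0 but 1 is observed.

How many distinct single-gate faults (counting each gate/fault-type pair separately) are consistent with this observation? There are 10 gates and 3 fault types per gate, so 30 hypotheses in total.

14

Fault-free: M0=1, M1=1, M2=1, M3=0, M4=1, M5=1, M6=0, M7=1, M8=0, M9=0 → 0. Observed 1.
  M0: stuck-at-0, inverted output ✓; others ✗
  M1: stuck-at-0, inverted output ✓; others ✗
  M2: stuck-at-0, inverted output ✓; others ✗
  M3: stuck-at-1, inverted output ✓; others ✗
  M4: stuck-at-0, inverted output ✓; others ✗
  M5: stuck-at-0, inverted output ✓; others ✗
  M6: none of the 3 fault types match ✗
  M7: none of the 3 fault types match ✗
  M8: none of the 3 fault types match ✗
  M9: stuck-at-1, inverted output ✓; others ✗
Consistent faults: {M0 stuck-at-0, M0 inverted output, M1 stuck-at-0, M1 inverted output, M2 stuck-at-0, M2 inverted output, M3 stuck-at-1, M3 inverted output, M4 stuck-at-0, M4 inverted output, M5 stuck-at-0, M5 inverted output, M9 stuck-at-1, M9 inverted output} — 14 in all.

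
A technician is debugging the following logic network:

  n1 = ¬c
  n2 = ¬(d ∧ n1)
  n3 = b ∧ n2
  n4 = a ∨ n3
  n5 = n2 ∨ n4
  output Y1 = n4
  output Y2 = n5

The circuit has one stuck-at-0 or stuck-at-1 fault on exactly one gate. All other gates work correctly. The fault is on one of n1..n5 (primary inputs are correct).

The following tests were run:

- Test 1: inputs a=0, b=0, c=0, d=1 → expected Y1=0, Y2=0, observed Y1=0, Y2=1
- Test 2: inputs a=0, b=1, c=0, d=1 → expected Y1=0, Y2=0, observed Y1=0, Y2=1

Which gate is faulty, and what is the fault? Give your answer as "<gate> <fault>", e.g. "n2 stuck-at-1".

n5 stuck-at-1

Fault-free values for test 1 (a=0, b=0, c=0, d=1): n1=1, n2=0, n3=0, n4=0, n5=0, giving Y1=0, Y2=0. Observed Y1=0, Y2=1.
Test 1: faults giving observed Y1=0, Y2=1 are {n1 stuck-at-0, n2 stuck-at-1, n5 stuck-at-1}.
Test 2 (a=0, b=1, c=0, d=1): fault-free n1=1, n2=0, n3=0, n4=0, n5=0 → Y1=0, Y2=0; observed Y1=0, Y2=1. Eliminates n1 stuck-at-0, n2 stuck-at-1.
Only n5 stuck-at-1 is consistent with every test.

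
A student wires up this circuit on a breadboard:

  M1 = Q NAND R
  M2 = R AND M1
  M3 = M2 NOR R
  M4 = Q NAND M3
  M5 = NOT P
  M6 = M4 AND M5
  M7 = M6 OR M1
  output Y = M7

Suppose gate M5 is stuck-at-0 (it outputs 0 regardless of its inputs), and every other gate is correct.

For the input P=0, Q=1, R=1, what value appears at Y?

0

Propagate with M5 forced: M1=0, M2=0, M3=0, M4=1, M5=0 [stuck-at-0], M6=0, M7=0.
So Y = 0. (Without the fault it would be 1.)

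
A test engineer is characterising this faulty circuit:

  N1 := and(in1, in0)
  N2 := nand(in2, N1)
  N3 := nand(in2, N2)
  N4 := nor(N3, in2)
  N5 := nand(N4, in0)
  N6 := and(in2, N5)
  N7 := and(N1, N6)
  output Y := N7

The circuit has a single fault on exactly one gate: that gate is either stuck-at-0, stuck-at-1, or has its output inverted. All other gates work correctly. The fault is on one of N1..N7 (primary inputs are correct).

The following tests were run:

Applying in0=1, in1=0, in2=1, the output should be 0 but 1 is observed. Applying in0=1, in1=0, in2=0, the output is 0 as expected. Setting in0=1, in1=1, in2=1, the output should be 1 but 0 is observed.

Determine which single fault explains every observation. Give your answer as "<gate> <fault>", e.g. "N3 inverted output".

N1 inverted output

Fault-free values for test 1 (in0=1, in1=0, in2=1): N1=0, N2=1, N3=0, N4=0, N5=1, N6=1, N7=0, giving Y=0. Observed 1.
Test 1: faults giving observed 1 are {N1 stuck-at-1, N1 inverted output, N7 stuck-at-1, N7 inverted output}.
Test 2 (in0=1, in1=0, in2=0): fault-free N1=0, N2=1, N3=1, N4=0, N5=1, N6=0, N7=0 → 0; observed 0. Eliminates N7 stuck-at-1, N7 inverted output.
Test 3 (in0=1, in1=1, in2=1): fault-free N1=1, N2=0, N3=1, N4=0, N5=1, N6=1, N7=1 → 1; observed 0. Eliminates N1 stuck-at-1.
Only N1 inverted output is consistent with every test.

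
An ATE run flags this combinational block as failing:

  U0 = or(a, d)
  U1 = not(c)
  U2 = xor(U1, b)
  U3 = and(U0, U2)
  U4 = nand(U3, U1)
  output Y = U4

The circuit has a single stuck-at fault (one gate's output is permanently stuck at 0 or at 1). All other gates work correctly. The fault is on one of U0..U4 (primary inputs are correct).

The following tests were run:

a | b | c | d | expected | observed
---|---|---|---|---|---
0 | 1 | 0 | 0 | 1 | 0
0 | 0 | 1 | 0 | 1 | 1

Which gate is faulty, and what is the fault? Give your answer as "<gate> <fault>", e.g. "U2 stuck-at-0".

U3 stuck-at-1

Fault-free values for test 1 (a=0, b=1, c=0, d=0): U0=0, U1=1, U2=0, U3=0, U4=1, giving Y=1. Observed 0.
Test 1: faults giving observed 0 are {U3 stuck-at-1, U4 stuck-at-0}.
Test 2 (a=0, b=0, c=1, d=0): fault-free U0=0, U1=0, U2=0, U3=0, U4=1 → 1; observed 1. Eliminates U4 stuck-at-0.
Only U3 stuck-at-1 is consistent with every test.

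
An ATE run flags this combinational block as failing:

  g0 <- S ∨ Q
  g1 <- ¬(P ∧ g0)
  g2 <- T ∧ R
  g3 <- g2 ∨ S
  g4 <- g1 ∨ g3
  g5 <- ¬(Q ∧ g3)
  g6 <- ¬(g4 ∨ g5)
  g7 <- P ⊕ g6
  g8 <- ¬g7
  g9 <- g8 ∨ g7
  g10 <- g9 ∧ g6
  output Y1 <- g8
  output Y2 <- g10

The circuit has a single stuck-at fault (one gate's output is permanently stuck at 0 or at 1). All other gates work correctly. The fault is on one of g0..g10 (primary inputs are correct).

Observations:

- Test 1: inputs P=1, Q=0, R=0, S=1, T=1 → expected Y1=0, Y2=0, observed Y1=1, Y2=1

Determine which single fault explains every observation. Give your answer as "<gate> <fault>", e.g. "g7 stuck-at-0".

g6 stuck-at-1

Fault-free values for test 1 (P=1, Q=0, R=0, S=1, T=1): g0=1, g1=0, g2=0, g3=1, g4=1, g5=1, g6=0, g7=1, g8=0, g9=1, g10=0, giving Y1=0, Y2=0. Observed Y1=1, Y2=1.
Test 1: faults giving observed Y1=1, Y2=1 are {g6 stuck-at-1}.
Only g6 stuck-at-1 is consistent with every test.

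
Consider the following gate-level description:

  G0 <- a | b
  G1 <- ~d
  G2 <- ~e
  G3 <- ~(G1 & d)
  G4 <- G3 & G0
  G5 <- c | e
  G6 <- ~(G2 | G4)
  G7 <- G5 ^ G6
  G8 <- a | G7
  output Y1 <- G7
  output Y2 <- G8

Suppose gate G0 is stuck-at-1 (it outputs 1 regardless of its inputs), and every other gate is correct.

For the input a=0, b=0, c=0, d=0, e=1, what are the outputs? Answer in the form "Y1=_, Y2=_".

Y1=1, Y2=1

Propagate with G0 forced: G0=1 [stuck-at-1], G1=1, G2=0, G3=1, G4=1, G5=1, G6=0, G7=1, G8=1.
So the outputs are Y1=1, Y2=1. (Without the fault they would be Y1=0, Y2=0.)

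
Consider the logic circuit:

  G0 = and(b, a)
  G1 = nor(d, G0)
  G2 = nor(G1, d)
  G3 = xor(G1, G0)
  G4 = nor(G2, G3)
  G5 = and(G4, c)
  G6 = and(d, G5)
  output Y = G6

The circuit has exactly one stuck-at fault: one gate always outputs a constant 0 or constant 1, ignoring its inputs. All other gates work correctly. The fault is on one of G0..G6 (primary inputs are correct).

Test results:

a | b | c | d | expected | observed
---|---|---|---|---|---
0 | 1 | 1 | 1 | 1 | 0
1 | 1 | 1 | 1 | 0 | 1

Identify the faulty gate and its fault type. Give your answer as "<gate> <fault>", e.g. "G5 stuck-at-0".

Fault-free values for test 1 (a=0, b=1, c=1, d=1): G0=0, G1=0, G2=0, G3=0, G4=1, G5=1, G6=1, giving Y=1. Observed 0.
Test 1: faults giving observed 0 are {G0 stuck-at-1, G1 stuck-at-1, G2 stuck-at-1, G3 stuck-at-1, G4 stuck-at-0, G5 stuck-at-0, G6 stuck-at-0}.
Test 2 (a=1, b=1, c=1, d=1): fault-free G0=1, G1=0, G2=0, G3=1, G4=0, G5=0, G6=0 → 0; observed 1. Eliminates G0 stuck-at-1, G2 stuck-at-1, G3 stuck-at-1, G4 stuck-at-0, G5 stuck-at-0, G6 stuck-at-0.
Only G1 stuck-at-1 is consistent with every test.

G1 stuck-at-1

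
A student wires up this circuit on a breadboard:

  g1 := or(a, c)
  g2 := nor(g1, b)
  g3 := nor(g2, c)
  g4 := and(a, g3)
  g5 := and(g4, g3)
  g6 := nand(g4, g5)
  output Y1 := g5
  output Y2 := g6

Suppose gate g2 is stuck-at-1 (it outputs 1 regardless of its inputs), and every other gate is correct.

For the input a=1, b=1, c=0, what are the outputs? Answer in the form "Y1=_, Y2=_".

Propagate with g2 forced: g1=1, g2=1 [stuck-at-1], g3=0, g4=0, g5=0, g6=1.
So the outputs are Y1=0, Y2=1. (Without the fault they would be Y1=1, Y2=0.)

Y1=0, Y2=1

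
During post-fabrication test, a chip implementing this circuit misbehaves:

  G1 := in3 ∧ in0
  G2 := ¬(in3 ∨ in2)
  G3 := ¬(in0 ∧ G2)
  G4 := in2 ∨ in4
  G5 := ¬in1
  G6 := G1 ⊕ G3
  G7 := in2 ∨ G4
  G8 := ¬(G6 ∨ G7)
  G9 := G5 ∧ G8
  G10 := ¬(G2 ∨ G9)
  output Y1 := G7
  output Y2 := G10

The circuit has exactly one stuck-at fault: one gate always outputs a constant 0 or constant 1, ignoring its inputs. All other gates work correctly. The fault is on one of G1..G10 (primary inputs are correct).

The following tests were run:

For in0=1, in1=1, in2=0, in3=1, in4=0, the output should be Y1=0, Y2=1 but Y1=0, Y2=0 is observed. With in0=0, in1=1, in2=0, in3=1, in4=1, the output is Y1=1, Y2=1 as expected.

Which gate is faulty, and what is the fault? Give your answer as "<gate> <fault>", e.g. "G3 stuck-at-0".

G5 stuck-at-1

Fault-free values for test 1 (in0=1, in1=1, in2=0, in3=1, in4=0): G1=1, G2=0, G3=1, G4=0, G5=0, G6=0, G7=0, G8=1, G9=0, G10=1, giving Y1=0, Y2=1. Observed Y1=0, Y2=0.
Test 1: faults giving observed Y1=0, Y2=0 are {G2 stuck-at-1, G5 stuck-at-1, G9 stuck-at-1, G10 stuck-at-0}.
Test 2 (in0=0, in1=1, in2=0, in3=1, in4=1): fault-free G1=0, G2=0, G3=1, G4=1, G5=0, G6=1, G7=1, G8=0, G9=0, G10=1 → Y1=1, Y2=1; observed Y1=1, Y2=1. Eliminates G2 stuck-at-1, G9 stuck-at-1, G10 stuck-at-0.
Only G5 stuck-at-1 is consistent with every test.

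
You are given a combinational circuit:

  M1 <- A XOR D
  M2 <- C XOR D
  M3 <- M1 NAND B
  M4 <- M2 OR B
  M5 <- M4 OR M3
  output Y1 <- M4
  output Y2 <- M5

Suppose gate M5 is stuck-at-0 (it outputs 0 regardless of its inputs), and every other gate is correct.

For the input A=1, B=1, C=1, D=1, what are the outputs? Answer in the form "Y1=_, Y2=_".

Propagate with M5 forced: M1=0, M2=0, M3=1, M4=1, M5=0 [stuck-at-0].
So the outputs are Y1=1, Y2=0. (Without the fault they would be Y1=1, Y2=1.)

Y1=1, Y2=0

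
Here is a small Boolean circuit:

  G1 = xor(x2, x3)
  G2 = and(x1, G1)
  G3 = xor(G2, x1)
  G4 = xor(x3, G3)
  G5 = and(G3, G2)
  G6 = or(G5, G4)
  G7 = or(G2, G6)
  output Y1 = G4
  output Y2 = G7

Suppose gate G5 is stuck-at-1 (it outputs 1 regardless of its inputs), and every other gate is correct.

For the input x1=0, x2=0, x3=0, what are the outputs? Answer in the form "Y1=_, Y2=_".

Propagate with G5 forced: G1=0, G2=0, G3=0, G4=0, G5=1 [stuck-at-1], G6=1, G7=1.
So the outputs are Y1=0, Y2=1. (Without the fault they would be Y1=0, Y2=0.)

Y1=0, Y2=1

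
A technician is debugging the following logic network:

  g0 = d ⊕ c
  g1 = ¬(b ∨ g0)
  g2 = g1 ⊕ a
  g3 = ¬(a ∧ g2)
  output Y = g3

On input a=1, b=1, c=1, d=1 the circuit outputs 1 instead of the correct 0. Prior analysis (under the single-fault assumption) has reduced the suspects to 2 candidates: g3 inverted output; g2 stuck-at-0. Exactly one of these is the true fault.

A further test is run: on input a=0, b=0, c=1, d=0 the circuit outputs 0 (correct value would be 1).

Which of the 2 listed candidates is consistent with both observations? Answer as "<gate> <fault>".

g3 inverted output

Evaluate each candidate on input a=0, b=0, c=1, d=0:
  g3 inverted output: g0=1, g1=0, g2=0, g3=0 [inverted output] → 0 — matches
  g2 stuck-at-0: g0=1, g1=0, g2=0 [stuck-at-0], g3=1 → 1 — eliminated
Only g3 inverted output reproduces the observed 0.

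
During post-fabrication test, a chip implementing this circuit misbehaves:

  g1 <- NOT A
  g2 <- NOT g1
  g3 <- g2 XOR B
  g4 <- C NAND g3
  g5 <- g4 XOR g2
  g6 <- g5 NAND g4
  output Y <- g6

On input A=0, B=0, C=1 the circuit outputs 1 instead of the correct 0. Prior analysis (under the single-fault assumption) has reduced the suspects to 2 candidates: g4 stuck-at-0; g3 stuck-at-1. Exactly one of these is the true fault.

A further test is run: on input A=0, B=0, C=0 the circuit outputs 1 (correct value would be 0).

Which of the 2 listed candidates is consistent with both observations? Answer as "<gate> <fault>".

g4 stuck-at-0

Evaluate each candidate on input A=0, B=0, C=0:
  g4 stuck-at-0: g1=1, g2=0, g3=0, g4=0 [stuck-at-0], g5=0, g6=1 → 1 — matches
  g3 stuck-at-1: g1=1, g2=0, g3=1 [stuck-at-1], g4=1, g5=1, g6=0 → 0 — eliminated
Only g4 stuck-at-0 reproduces the observed 1.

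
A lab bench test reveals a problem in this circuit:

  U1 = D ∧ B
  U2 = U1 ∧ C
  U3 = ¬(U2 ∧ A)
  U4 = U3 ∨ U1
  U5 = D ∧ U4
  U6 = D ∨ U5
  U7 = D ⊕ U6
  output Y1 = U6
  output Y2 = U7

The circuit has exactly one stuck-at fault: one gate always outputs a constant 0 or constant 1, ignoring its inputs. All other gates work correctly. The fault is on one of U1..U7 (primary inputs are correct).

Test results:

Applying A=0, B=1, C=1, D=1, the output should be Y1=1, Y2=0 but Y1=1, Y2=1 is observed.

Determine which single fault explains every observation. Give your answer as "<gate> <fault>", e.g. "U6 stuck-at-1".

U7 stuck-at-1

Fault-free values for test 1 (A=0, B=1, C=1, D=1): U1=1, U2=1, U3=1, U4=1, U5=1, U6=1, U7=0, giving Y1=1, Y2=0. Observed Y1=1, Y2=1.
Test 1: faults giving observed Y1=1, Y2=1 are {U7 stuck-at-1}.
Only U7 stuck-at-1 is consistent with every test.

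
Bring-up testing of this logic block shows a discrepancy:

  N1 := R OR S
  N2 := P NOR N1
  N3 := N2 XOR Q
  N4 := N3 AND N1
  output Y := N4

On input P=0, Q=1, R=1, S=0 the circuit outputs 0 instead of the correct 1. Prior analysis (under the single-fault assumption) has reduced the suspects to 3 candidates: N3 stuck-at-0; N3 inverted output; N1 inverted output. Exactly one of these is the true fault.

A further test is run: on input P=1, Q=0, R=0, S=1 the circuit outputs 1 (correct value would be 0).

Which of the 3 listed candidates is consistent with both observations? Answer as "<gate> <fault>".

Evaluate each candidate on input P=1, Q=0, R=0, S=1:
  N3 stuck-at-0: N1=1, N2=0, N3=0 [stuck-at-0], N4=0 → 0 — eliminated
  N3 inverted output: N1=1, N2=0, N3=1 [inverted output], N4=1 → 1 — matches
  N1 inverted output: N1=0 [inverted output], N2=0, N3=0, N4=0 → 0 — eliminated
Only N3 inverted output reproduces the observed 1.

N3 inverted output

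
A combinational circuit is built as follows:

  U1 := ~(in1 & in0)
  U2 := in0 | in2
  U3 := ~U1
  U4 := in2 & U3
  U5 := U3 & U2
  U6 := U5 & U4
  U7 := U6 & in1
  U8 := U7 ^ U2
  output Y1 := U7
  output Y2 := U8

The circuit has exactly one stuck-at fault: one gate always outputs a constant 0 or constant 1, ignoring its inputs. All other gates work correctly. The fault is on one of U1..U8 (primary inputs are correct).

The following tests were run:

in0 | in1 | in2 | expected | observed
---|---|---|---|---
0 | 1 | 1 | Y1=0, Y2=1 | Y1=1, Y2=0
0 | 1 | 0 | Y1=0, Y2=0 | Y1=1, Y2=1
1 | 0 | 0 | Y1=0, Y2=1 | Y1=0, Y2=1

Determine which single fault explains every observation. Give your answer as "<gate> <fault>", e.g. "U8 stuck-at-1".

Fault-free values for test 1 (in0=0, in1=1, in2=1): U1=1, U2=1, U3=0, U4=0, U5=0, U6=0, U7=0, U8=1, giving Y1=0, Y2=1. Observed Y1=1, Y2=0.
Test 1: faults giving observed Y1=1, Y2=0 are {U1 stuck-at-0, U3 stuck-at-1, U6 stuck-at-1, U7 stuck-at-1}.
Test 2 (in0=0, in1=1, in2=0): fault-free U1=1, U2=0, U3=0, U4=0, U5=0, U6=0, U7=0, U8=0 → Y1=0, Y2=0; observed Y1=1, Y2=1. Eliminates U1 stuck-at-0, U3 stuck-at-1.
Test 3 (in0=1, in1=0, in2=0): fault-free U1=1, U2=1, U3=0, U4=0, U5=0, U6=0, U7=0, U8=1 → Y1=0, Y2=1; observed Y1=0, Y2=1. Eliminates U7 stuck-at-1.
Only U6 stuck-at-1 is consistent with every test.

U6 stuck-at-1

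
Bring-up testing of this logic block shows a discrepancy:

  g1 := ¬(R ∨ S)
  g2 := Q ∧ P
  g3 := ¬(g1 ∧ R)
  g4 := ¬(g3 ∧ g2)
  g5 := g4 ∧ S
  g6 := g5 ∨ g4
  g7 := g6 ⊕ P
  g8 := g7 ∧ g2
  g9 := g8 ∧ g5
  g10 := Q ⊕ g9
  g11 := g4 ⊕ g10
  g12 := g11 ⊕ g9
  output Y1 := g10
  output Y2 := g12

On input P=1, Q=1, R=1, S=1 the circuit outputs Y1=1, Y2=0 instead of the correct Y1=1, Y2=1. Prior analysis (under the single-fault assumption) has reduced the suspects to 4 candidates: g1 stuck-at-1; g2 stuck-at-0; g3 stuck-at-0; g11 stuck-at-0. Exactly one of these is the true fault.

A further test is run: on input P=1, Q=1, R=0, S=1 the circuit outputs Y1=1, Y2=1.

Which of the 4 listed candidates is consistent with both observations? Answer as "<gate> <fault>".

Evaluate each candidate on input P=1, Q=1, R=0, S=1:
  g1 stuck-at-1: g1=1 [stuck-at-1], g2=1, g3=1, g4=0, g5=0, g6=0, g7=1, g8=1, g9=0, g10=1, g11=1, g12=1 → Y1=1, Y2=1 — matches
  g2 stuck-at-0: g1=0, g2=0 [stuck-at-0], g3=1, g4=1, g5=1, g6=1, g7=0, g8=0, g9=0, g10=1, g11=0, g12=0 → Y1=1, Y2=0 — eliminated
  g3 stuck-at-0: g1=0, g2=1, g3=0 [stuck-at-0], g4=1, g5=1, g6=1, g7=0, g8=0, g9=0, g10=1, g11=0, g12=0 → Y1=1, Y2=0 — eliminated
  g11 stuck-at-0: g1=0, g2=1, g3=1, g4=0, g5=0, g6=0, g7=1, g8=1, g9=0, g10=1, g11=0 [stuck-at-0], g12=0 → Y1=1, Y2=0 — eliminated
Only g1 stuck-at-1 reproduces the observed Y1=1, Y2=1.

g1 stuck-at-1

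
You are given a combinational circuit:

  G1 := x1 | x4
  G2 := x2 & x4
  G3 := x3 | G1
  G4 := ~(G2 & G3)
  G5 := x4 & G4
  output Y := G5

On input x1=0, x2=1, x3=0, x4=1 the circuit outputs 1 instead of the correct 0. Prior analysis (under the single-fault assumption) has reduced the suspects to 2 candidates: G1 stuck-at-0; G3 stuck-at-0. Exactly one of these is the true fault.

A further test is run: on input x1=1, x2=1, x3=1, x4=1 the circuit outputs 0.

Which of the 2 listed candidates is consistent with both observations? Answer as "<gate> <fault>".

G1 stuck-at-0

Evaluate each candidate on input x1=1, x2=1, x3=1, x4=1:
  G1 stuck-at-0: G1=0 [stuck-at-0], G2=1, G3=1, G4=0, G5=0 → 0 — matches
  G3 stuck-at-0: G1=1, G2=1, G3=0 [stuck-at-0], G4=1, G5=1 → 1 — eliminated
Only G1 stuck-at-0 reproduces the observed 0.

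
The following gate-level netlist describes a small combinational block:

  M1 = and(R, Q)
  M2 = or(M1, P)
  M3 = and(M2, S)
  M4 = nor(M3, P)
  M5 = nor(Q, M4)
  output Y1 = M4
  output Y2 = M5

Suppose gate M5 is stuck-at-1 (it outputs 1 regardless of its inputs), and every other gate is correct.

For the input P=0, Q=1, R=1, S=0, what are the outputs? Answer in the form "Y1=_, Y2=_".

Y1=1, Y2=1

Propagate with M5 forced: M1=1, M2=1, M3=0, M4=1, M5=1 [stuck-at-1].
So the outputs are Y1=1, Y2=1. (Without the fault they would be Y1=1, Y2=0.)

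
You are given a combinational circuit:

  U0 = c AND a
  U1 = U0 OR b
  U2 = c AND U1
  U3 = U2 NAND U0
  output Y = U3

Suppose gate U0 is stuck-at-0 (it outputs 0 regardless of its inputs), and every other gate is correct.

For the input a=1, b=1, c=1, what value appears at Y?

Propagate with U0 forced: U0=0 [stuck-at-0], U1=1, U2=1, U3=1.
So Y = 1. (Without the fault it would be 0.)

1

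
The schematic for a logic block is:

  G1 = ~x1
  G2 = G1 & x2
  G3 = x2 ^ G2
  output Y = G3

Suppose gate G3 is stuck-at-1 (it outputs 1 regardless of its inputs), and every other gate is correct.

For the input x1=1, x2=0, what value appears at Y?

Propagate with G3 forced: G1=0, G2=0, G3=1 [stuck-at-1].
So Y = 1. (Without the fault it would be 0.)

1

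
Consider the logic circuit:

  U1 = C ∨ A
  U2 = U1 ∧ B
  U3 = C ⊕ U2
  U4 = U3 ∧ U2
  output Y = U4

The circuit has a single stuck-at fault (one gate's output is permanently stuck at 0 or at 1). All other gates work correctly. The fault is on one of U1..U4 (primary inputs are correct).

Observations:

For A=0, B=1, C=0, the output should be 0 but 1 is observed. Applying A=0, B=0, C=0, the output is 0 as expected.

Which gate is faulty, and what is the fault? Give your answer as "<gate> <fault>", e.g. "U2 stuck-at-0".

U1 stuck-at-1

Fault-free values for test 1 (A=0, B=1, C=0): U1=0, U2=0, U3=0, U4=0, giving Y=0. Observed 1.
Test 1: faults giving observed 1 are {U1 stuck-at-1, U2 stuck-at-1, U4 stuck-at-1}.
Test 2 (A=0, B=0, C=0): fault-free U1=0, U2=0, U3=0, U4=0 → 0; observed 0. Eliminates U2 stuck-at-1, U4 stuck-at-1.
Only U1 stuck-at-1 is consistent with every test.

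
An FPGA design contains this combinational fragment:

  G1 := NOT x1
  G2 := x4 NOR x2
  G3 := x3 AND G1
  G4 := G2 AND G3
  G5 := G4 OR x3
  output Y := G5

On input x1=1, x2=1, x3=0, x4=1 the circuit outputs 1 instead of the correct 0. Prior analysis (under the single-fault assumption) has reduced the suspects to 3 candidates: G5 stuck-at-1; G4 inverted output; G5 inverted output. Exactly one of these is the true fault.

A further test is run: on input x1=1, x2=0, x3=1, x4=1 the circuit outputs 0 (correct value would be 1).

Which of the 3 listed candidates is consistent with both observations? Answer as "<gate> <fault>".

G5 inverted output

Evaluate each candidate on input x1=1, x2=0, x3=1, x4=1:
  G5 stuck-at-1: G1=0, G2=0, G3=0, G4=0, G5=1 [stuck-at-1] → 1 — eliminated
  G4 inverted output: G1=0, G2=0, G3=0, G4=1 [inverted output], G5=1 → 1 — eliminated
  G5 inverted output: G1=0, G2=0, G3=0, G4=0, G5=0 [inverted output] → 0 — matches
Only G5 inverted output reproduces the observed 0.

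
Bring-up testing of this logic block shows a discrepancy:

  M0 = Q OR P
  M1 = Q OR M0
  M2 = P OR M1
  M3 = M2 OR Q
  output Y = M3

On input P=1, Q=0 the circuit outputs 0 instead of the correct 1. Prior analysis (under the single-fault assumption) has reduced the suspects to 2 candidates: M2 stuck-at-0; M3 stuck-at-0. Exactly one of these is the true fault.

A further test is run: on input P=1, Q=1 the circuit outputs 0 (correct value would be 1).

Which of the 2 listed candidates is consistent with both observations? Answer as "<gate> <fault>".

Evaluate each candidate on input P=1, Q=1:
  M2 stuck-at-0: M0=1, M1=1, M2=0 [stuck-at-0], M3=1 → 1 — eliminated
  M3 stuck-at-0: M0=1, M1=1, M2=1, M3=0 [stuck-at-0] → 0 — matches
Only M3 stuck-at-0 reproduces the observed 0.

M3 stuck-at-0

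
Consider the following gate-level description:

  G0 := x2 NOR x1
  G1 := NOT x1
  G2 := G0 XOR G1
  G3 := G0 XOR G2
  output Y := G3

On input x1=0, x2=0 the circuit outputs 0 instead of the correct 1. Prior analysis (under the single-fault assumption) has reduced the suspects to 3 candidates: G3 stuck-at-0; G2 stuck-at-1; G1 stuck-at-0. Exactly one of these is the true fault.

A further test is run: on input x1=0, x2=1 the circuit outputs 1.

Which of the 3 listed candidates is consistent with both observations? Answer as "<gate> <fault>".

Evaluate each candidate on input x1=0, x2=1:
  G3 stuck-at-0: G0=0, G1=1, G2=1, G3=0 [stuck-at-0] → 0 — eliminated
  G2 stuck-at-1: G0=0, G1=1, G2=1 [stuck-at-1], G3=1 → 1 — matches
  G1 stuck-at-0: G0=0, G1=0 [stuck-at-0], G2=0, G3=0 → 0 — eliminated
Only G2 stuck-at-1 reproduces the observed 1.

G2 stuck-at-1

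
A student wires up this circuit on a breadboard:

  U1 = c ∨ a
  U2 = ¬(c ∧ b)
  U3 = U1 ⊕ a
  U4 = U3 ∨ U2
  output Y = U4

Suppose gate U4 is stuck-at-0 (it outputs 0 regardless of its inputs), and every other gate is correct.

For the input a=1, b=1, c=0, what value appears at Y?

0

Propagate with U4 forced: U1=1, U2=1, U3=0, U4=0 [stuck-at-0].
So Y = 0. (Without the fault it would be 1.)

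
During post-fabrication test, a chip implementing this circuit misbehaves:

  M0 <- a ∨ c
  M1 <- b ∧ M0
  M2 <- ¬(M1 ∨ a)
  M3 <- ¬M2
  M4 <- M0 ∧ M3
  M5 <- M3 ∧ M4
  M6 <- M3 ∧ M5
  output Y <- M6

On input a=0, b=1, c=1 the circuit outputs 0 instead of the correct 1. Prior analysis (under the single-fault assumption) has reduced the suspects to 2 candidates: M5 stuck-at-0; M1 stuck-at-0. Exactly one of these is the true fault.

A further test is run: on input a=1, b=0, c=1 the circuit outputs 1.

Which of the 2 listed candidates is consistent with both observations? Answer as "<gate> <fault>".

Evaluate each candidate on input a=1, b=0, c=1:
  M5 stuck-at-0: M0=1, M1=0, M2=0, M3=1, M4=1, M5=0 [stuck-at-0], M6=0 → 0 — eliminated
  M1 stuck-at-0: M0=1, M1=0 [stuck-at-0], M2=0, M3=1, M4=1, M5=1, M6=1 → 1 — matches
Only M1 stuck-at-0 reproduces the observed 1.

M1 stuck-at-0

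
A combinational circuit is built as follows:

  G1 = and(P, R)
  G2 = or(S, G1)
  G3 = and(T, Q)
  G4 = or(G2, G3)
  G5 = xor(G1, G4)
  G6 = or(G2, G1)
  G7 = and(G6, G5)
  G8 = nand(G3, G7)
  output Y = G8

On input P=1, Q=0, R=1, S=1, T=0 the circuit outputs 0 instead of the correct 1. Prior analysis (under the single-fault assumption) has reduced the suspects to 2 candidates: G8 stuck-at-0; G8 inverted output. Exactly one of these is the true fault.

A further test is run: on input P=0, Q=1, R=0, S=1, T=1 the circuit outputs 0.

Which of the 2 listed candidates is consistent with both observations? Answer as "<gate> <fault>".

G8 stuck-at-0

Evaluate each candidate on input P=0, Q=1, R=0, S=1, T=1:
  G8 stuck-at-0: G1=0, G2=1, G3=1, G4=1, G5=1, G6=1, G7=1, G8=0 [stuck-at-0] → 0 — matches
  G8 inverted output: G1=0, G2=1, G3=1, G4=1, G5=1, G6=1, G7=1, G8=1 [inverted output] → 1 — eliminated
Only G8 stuck-at-0 reproduces the observed 0.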